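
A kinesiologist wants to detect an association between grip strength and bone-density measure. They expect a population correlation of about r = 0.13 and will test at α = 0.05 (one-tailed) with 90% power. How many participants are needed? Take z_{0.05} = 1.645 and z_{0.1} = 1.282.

n = 505

Fisher's z: C = ½·ln((1+r)/(1−r)) = ½·ln(1.2989) = 0.1307.
n = ((z_{α} + z_β)/C)² + 3.
(1.645 + 1.282) / 0.1307 = 2.927 / 0.1307 = 22.395.
n = 22.395² + 3 = 501.53 + 3 = 504.5.
Round up.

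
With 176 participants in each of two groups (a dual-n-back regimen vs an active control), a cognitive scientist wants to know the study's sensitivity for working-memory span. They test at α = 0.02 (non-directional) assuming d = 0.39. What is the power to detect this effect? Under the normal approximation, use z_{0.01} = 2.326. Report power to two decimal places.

For two equal groups, power = Φ(d·√(n/2) − z_{α/2}).
d·√(n/2) = 0.39 × √(176/2) = 0.39 × 9.381 = 3.659.
z_β = 3.659 − 2.326 = 1.333.
Power = Φ(1.333) = 0.909.

power ≈ 0.91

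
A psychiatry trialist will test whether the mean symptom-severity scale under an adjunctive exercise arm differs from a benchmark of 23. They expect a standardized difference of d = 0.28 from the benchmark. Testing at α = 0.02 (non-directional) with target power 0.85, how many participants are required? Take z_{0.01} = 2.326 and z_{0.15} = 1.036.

n = 145

For a one-sample test: n = ((z_{α/2} + z_β) / d)².
z_{α/2} + z_β = 2.326 + 1.036 = 3.362.
n = (3.362 / 0.28)² = 12.007² = 144.17.
Round up.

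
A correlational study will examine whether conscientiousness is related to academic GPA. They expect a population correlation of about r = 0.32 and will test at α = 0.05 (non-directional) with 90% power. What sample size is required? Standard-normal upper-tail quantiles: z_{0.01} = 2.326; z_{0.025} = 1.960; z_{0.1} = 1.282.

Fisher's z: C = ½·ln((1+r)/(1−r)) = ½·ln(1.9412) = 0.3316.
n = ((z_{α/2} + z_β)/C)² + 3.
(1.960 + 1.282) / 0.3316 = 3.242 / 0.3316 = 9.777.
n = 9.777² + 3 = 95.59 + 3 = 98.6.
Round up.

n = 99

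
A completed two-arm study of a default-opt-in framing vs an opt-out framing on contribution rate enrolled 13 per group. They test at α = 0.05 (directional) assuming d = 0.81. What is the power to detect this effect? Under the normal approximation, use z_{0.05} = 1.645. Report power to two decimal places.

For two equal groups, power = Φ(d·√(n/2) − z_{α}).
d·√(n/2) = 0.81 × √(13/2) = 0.81 × 2.550 = 2.065.
z_β = 2.065 − 1.645 = 0.420.
Power = Φ(0.420) = 0.663.

power ≈ 0.66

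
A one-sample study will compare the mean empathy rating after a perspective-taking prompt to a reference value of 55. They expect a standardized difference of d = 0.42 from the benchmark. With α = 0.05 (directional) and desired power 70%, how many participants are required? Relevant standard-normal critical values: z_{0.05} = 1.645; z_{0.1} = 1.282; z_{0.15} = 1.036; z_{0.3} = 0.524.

n = 27

For a one-sample test: n = ((z_{α} + z_β) / d)².
z_{α} + z_β = 1.645 + 0.524 = 2.169.
n = (2.169 / 0.42)² = 5.164² = 26.67.
Round up.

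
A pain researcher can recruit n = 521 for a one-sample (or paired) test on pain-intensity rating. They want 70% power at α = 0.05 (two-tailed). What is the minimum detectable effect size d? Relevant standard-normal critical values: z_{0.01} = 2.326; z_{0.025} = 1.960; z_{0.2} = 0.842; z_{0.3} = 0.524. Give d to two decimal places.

d_min ≈ 0.11

For a single sample (or paired design) of n = 521: d_min = (z_{α/2} + z_β)/√n.
z-sum = 1.960 + 0.524 = 2.484.
d_min = 2.484 / √521 = 2.484 / 22.825 = 0.109.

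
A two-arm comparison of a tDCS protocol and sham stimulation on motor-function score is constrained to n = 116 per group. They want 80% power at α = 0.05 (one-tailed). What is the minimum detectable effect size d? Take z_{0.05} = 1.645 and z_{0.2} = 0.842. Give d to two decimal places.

d_min ≈ 0.33

For two independent groups of n = 116 each: d_min = (z_{α} + z_β)·√(2/n).
z-sum = 1.645 + 0.842 = 2.487.
d_min = 2.487 × √(2/116) = 2.487 × 0.1313 = 0.327.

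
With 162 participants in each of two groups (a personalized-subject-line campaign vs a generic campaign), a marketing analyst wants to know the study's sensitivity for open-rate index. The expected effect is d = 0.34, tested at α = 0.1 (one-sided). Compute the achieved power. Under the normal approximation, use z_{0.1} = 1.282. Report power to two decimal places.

power ≈ 0.96

For two equal groups, power = Φ(d·√(n/2) − z_{α}).
d·√(n/2) = 0.34 × √(162/2) = 0.34 × 9.000 = 3.060.
z_β = 3.060 − 1.282 = 1.778.
Power = Φ(1.778) = 0.962.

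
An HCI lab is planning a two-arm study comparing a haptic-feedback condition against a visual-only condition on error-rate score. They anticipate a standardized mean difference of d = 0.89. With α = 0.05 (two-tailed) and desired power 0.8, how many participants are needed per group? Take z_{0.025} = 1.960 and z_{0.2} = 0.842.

n = 20 per group

For two independent groups with equal n: n = 2·((z_{α/2} + z_β) / d)².
z_{α/2} + z_β = 1.960 + 0.842 = 2.802.
n = 2 × (2.802 / 0.89)² = 2 × 3.148² = 2 × 9.91 = 19.8.
Round up to the next whole participant.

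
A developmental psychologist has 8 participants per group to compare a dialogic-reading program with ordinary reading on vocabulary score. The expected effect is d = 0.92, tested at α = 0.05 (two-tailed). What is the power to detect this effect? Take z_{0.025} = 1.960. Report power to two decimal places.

power ≈ 0.45

For two equal groups, power = Φ(d·√(n/2) − z_{α/2}).
d·√(n/2) = 0.92 × √(8/2) = 0.92 × 2.000 = 1.840.
z_β = 1.840 − 1.960 = -0.120.
Power = Φ(-0.120) = 0.452.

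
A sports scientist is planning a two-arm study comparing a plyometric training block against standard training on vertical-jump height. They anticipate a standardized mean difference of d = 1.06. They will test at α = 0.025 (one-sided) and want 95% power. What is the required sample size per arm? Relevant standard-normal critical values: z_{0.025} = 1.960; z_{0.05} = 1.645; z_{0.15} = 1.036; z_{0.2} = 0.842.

n = 24 per group

For two independent groups with equal n: n = 2·((z_{α} + z_β) / d)².
z_{α} + z_β = 1.960 + 1.645 = 3.605.
n = 2 × (3.605 / 1.06)² = 2 × 3.401² = 2 × 11.57 = 23.1.
Round up to the next whole participant.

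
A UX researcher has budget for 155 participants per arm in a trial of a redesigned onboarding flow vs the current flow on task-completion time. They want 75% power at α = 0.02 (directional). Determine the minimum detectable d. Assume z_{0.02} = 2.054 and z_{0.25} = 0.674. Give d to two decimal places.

d_min ≈ 0.31

For two independent groups of n = 155 each: d_min = (z_{α} + z_β)·√(2/n).
z-sum = 2.054 + 0.674 = 2.728.
d_min = 2.728 × √(2/155) = 2.728 × 0.1136 = 0.310.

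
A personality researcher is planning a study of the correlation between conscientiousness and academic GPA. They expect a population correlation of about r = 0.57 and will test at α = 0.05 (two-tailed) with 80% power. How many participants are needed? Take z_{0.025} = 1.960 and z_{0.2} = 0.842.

Fisher's z: C = ½·ln((1+r)/(1−r)) = ½·ln(3.6512) = 0.6475.
n = ((z_{α/2} + z_β)/C)² + 3.
(1.960 + 0.842) / 0.6475 = 2.802 / 0.6475 = 4.327.
n = 4.327² + 3 = 18.73 + 3 = 21.7.
Round up.

n = 22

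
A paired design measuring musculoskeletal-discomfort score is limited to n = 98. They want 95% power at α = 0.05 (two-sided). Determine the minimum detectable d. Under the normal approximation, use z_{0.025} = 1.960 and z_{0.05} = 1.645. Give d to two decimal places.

d_min ≈ 0.36

For a single sample (or paired design) of n = 98: d_min = (z_{α/2} + z_β)/√n.
z-sum = 1.960 + 1.645 = 3.605.
d_min = 3.605 / √98 = 3.605 / 9.899 = 0.364.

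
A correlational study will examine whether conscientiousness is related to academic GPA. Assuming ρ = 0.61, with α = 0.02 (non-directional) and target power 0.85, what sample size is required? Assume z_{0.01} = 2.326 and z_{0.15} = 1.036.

n = 26

Fisher's z: C = ½·ln((1+r)/(1−r)) = ½·ln(4.1282) = 0.7089.
n = ((z_{α/2} + z_β)/C)² + 3.
(2.326 + 1.036) / 0.7089 = 3.362 / 0.7089 = 4.743.
n = 4.743² + 3 = 22.49 + 3 = 25.5.
Round up.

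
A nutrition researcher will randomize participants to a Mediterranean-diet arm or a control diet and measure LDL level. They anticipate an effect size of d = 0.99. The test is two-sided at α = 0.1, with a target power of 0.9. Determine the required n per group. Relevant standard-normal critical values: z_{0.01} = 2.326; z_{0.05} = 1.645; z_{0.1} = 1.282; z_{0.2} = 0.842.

n = 18 per group

For two independent groups with equal n: n = 2·((z_{α/2} + z_β) / d)².
z_{α/2} + z_β = 1.645 + 1.282 = 2.927.
n = 2 × (2.927 / 0.99)² = 2 × 2.957² = 2 × 8.74 = 17.5.
Round up to the next whole participant.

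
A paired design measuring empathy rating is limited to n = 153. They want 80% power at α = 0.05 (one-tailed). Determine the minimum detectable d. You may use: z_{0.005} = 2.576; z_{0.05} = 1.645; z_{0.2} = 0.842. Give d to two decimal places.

d_min ≈ 0.20

For a single sample (or paired design) of n = 153: d_min = (z_{α} + z_β)/√n.
z-sum = 1.645 + 0.842 = 2.487.
d_min = 2.487 / √153 = 2.487 / 12.369 = 0.201.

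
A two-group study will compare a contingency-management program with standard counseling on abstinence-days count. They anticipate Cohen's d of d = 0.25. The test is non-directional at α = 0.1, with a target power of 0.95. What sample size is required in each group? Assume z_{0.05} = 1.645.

For two independent groups with equal n: n = 2·((z_{α/2} + z_β) / d)².
z_{α/2} + z_β = 1.645 + 1.645 = 3.290.
n = 2 × (3.290 / 0.25)² = 2 × 13.160² = 2 × 173.19 = 346.4.
Round up to the next whole participant.

n = 347 per group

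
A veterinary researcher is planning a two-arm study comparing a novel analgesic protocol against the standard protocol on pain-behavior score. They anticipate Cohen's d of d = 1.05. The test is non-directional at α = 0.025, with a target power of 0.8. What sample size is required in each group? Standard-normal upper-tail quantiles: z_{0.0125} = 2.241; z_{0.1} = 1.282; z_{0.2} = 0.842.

For two independent groups with equal n: n = 2·((z_{α/2} + z_β) / d)².
z_{α/2} + z_β = 2.241 + 0.842 = 3.083.
n = 2 × (3.083 / 1.05)² = 2 × 2.936² = 2 × 8.62 = 17.2.
Round up to the next whole participant.

n = 18 per group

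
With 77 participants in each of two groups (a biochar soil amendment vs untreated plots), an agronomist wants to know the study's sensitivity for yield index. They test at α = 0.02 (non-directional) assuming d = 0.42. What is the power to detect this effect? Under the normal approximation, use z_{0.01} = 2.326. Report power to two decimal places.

power ≈ 0.61

For two equal groups, power = Φ(d·√(n/2) − z_{α/2}).
d·√(n/2) = 0.42 × √(77/2) = 0.42 × 6.205 = 2.606.
z_β = 2.606 − 2.326 = 0.280.
Power = Φ(0.280) = 0.610.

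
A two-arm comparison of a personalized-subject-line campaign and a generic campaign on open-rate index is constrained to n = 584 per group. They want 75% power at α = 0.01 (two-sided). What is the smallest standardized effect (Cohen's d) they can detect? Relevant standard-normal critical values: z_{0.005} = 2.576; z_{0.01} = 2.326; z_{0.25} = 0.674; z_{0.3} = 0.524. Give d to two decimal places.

d_min ≈ 0.19

For two independent groups of n = 584 each: d_min = (z_{α/2} + z_β)·√(2/n).
z-sum = 2.576 + 0.674 = 3.250.
d_min = 3.250 × √(2/584) = 3.250 × 0.0585 = 0.190.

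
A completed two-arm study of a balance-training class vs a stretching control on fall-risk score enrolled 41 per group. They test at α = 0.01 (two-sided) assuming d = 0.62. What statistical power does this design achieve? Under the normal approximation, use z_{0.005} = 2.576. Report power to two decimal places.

power ≈ 0.59

For two equal groups, power = Φ(d·√(n/2) − z_{α/2}).
d·√(n/2) = 0.62 × √(41/2) = 0.62 × 4.528 = 2.807.
z_β = 2.807 − 2.576 = 0.231.
Power = Φ(0.231) = 0.591.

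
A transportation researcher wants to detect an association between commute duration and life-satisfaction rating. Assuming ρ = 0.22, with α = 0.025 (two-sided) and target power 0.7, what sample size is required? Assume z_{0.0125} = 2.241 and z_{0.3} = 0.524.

n = 156

Fisher's z: C = ½·ln((1+r)/(1−r)) = ½·ln(1.5641) = 0.2237.
n = ((z_{α/2} + z_β)/C)² + 3.
(2.241 + 0.524) / 0.2237 = 2.765 / 0.2237 = 12.360.
n = 12.360² + 3 = 152.78 + 3 = 155.8.
Round up.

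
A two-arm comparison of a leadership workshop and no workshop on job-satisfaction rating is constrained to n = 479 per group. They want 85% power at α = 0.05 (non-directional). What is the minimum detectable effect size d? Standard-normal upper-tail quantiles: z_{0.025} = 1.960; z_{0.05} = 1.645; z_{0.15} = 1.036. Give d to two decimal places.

For two independent groups of n = 479 each: d_min = (z_{α/2} + z_β)·√(2/n).
z-sum = 1.960 + 1.036 = 2.996.
d_min = 2.996 × √(2/479) = 2.996 × 0.0646 = 0.194.

d_min ≈ 0.19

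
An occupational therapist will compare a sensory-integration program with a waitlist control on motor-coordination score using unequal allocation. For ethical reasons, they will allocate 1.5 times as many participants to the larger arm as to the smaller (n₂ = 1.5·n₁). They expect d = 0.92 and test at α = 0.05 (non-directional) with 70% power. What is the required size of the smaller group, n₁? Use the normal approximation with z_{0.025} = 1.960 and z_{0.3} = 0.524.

With allocation ratio k = n₂/n₁ = 1.5, Var(x̄₁−x̄₂) = σ²(1/n₁ + 1/(k·n₁)) = σ²·(k+1)/(k·n₁).
So n₁ = (1 + 1/k)·((z_{α/2} + z_β)/d)² = 1.667 × (2.484/0.92)².
n₁ = 1.667 × 7.29 = 12.1.
Round up: n₁ = 13, giving n₂ = ⌈1.5 × 13⌉ = ⌈19.5⌉ = 20.

n₁ = 13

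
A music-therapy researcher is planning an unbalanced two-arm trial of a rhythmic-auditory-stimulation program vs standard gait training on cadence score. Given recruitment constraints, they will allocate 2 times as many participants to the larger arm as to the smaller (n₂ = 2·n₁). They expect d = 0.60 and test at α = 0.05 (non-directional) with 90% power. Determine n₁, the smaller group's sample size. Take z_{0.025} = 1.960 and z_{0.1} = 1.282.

n₁ = 44

With allocation ratio k = n₂/n₁ = 2, Var(x̄₁−x̄₂) = σ²(1/n₁ + 1/(k·n₁)) = σ²·(k+1)/(k·n₁).
So n₁ = (1 + 1/k)·((z_{α/2} + z_β)/d)² = 1.500 × (3.242/0.60)².
n₁ = 1.500 × 29.20 = 43.8.
Round up: n₁ = 44, giving n₂ = 2 × 44 = 88.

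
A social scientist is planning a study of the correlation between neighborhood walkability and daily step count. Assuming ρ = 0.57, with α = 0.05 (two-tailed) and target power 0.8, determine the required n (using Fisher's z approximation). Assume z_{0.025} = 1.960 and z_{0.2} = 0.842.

Fisher's z: C = ½·ln((1+r)/(1−r)) = ½·ln(3.6512) = 0.6475.
n = ((z_{α/2} + z_β)/C)² + 3.
(1.960 + 0.842) / 0.6475 = 2.802 / 0.6475 = 4.327.
n = 4.327² + 3 = 18.73 + 3 = 21.7.
Round up.

n = 22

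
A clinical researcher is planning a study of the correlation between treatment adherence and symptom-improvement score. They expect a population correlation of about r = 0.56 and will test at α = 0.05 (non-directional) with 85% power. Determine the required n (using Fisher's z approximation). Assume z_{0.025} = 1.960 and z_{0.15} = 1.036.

Fisher's z: C = ½·ln((1+r)/(1−r)) = ½·ln(3.5455) = 0.6328.
n = ((z_{α/2} + z_β)/C)² + 3.
(1.960 + 1.036) / 0.6328 = 2.996 / 0.6328 = 4.735.
n = 4.735² + 3 = 22.42 + 3 = 25.4.
Round up.

n = 26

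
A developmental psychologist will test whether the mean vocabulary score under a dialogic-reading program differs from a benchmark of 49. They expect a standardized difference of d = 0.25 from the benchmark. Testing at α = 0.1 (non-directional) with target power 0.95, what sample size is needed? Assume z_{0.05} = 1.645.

n = 174

For a one-sample test: n = ((z_{α/2} + z_β) / d)².
z_{α/2} + z_β = 1.645 + 1.645 = 3.290.
n = (3.290 / 0.25)² = 13.160² = 173.19.
Round up.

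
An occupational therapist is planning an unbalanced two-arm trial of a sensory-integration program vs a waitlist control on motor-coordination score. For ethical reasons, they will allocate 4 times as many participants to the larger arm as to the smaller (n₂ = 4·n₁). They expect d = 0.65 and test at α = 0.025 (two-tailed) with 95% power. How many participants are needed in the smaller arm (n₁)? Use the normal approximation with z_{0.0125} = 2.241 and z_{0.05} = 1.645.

n₁ = 45

With allocation ratio k = n₂/n₁ = 4, Var(x̄₁−x̄₂) = σ²(1/n₁ + 1/(k·n₁)) = σ²·(k+1)/(k·n₁).
So n₁ = (1 + 1/k)·((z_{α/2} + z_β)/d)² = 1.250 × (3.886/0.65)².
n₁ = 1.250 × 35.74 = 44.7.
Round up: n₁ = 45, giving n₂ = 4 × 45 = 180.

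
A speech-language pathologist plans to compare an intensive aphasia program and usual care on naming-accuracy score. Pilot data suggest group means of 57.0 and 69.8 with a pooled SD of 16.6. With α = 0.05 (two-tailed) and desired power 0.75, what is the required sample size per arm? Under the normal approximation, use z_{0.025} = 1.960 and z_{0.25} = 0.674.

n = 24 per group

Cohen's d = |M₁ − M₂| / SD_pooled = |57.0 − 69.8| / 16.6 = 12.8 / 16.6 = 0.771.
For two independent groups with equal n: n = 2·((z_{α/2} + z_β) / d)².
z_{α/2} + z_β = 1.960 + 0.674 = 2.634.
n = 2 × (2.634 / 0.771)² = 2 × 3.416² = 2 × 11.67 = 23.3.
Round up to the next whole participant.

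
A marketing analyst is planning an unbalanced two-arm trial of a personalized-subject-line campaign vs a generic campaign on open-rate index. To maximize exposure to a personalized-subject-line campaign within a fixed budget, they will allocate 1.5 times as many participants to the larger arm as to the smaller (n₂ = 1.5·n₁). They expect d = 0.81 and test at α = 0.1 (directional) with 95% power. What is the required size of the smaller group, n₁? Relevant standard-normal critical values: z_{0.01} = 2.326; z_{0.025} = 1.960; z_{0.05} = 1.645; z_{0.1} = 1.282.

With allocation ratio k = n₂/n₁ = 1.5, Var(x̄₁−x̄₂) = σ²(1/n₁ + 1/(k·n₁)) = σ²·(k+1)/(k·n₁).
So n₁ = (1 + 1/k)·((z_{α} + z_β)/d)² = 1.667 × (2.927/0.81)².
n₁ = 1.667 × 13.06 = 21.8.
Round up: n₁ = 22, giving n₂ = 1.5 × 22 = 33.

n₁ = 22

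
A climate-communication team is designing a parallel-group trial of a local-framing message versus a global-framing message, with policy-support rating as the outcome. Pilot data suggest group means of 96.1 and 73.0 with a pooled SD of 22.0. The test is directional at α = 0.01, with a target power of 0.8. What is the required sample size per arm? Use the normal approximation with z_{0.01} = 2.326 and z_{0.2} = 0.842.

Cohen's d = |M₁ − M₂| / SD_pooled = |96.1 − 73.0| / 22.0 = 23.1 / 22.0 = 1.050.
For two independent groups with equal n: n = 2·((z_{α} + z_β) / d)².
z_{α} + z_β = 2.326 + 0.842 = 3.168.
n = 2 × (3.168 / 1.050)² = 2 × 3.017² = 2 × 9.10 = 18.2.
Round up to the next whole participant.

n = 19 per group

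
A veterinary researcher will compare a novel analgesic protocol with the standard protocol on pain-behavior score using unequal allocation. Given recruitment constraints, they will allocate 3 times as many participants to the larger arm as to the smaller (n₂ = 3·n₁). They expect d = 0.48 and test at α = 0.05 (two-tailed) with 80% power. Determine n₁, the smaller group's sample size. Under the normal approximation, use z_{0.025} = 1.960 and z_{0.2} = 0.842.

n₁ = 46

With allocation ratio k = n₂/n₁ = 3, Var(x̄₁−x̄₂) = σ²(1/n₁ + 1/(k·n₁)) = σ²·(k+1)/(k·n₁).
So n₁ = (1 + 1/k)·((z_{α/2} + z_β)/d)² = 1.333 × (2.802/0.48)².
n₁ = 1.333 × 34.08 = 45.4.
Round up: n₁ = 46, giving n₂ = 3 × 46 = 138.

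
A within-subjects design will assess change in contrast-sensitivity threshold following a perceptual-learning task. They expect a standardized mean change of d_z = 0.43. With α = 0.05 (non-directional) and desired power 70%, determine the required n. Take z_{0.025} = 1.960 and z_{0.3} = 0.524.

n = 34 pairs

For a paired (one-sample on differences) test: n = ((z_{α/2} + z_β) / d)².
z_{α/2} + z_β = 1.960 + 0.524 = 2.484.
n = (2.484 / 0.43)² = 5.777² = 33.37.
Round up.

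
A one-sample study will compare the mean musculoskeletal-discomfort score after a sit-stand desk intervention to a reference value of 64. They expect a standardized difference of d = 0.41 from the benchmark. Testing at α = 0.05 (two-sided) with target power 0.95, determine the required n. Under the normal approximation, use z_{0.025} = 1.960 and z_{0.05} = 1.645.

n = 78

For a one-sample test: n = ((z_{α/2} + z_β) / d)².
z_{α/2} + z_β = 1.960 + 1.645 = 3.605.
n = (3.605 / 0.41)² = 8.793² = 77.31.
Round up.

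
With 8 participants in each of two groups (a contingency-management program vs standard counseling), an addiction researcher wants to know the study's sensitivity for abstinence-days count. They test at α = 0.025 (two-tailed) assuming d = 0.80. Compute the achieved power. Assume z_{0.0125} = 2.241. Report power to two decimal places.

power ≈ 0.26

For two equal groups, power = Φ(d·√(n/2) − z_{α/2}).
d·√(n/2) = 0.80 × √(8/2) = 0.80 × 2.000 = 1.600.
z_β = 1.600 − 2.241 = -0.641.
Power = Φ(-0.641) = 0.261.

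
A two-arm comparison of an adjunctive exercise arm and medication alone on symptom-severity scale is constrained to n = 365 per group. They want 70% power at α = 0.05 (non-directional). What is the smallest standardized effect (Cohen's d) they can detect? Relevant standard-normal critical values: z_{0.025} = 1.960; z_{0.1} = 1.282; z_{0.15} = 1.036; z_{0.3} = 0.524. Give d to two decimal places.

d_min ≈ 0.18

For two independent groups of n = 365 each: d_min = (z_{α/2} + z_β)·√(2/n).
z-sum = 1.960 + 0.524 = 2.484.
d_min = 2.484 × √(2/365) = 2.484 × 0.0740 = 0.184.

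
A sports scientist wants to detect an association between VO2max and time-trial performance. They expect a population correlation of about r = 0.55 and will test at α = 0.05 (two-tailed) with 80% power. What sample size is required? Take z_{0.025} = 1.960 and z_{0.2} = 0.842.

Fisher's z: C = ½·ln((1+r)/(1−r)) = ½·ln(3.4444) = 0.6184.
n = ((z_{α/2} + z_β)/C)² + 3.
(1.960 + 0.842) / 0.6184 = 2.802 / 0.6184 = 4.531.
n = 4.531² + 3 = 20.53 + 3 = 23.5.
Round up.

n = 24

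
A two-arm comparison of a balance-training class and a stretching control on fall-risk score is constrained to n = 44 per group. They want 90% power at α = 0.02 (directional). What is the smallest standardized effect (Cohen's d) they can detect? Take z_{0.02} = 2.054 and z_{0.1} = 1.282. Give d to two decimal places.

For two independent groups of n = 44 each: d_min = (z_{α} + z_β)·√(2/n).
z-sum = 2.054 + 1.282 = 3.336.
d_min = 3.336 × √(2/44) = 3.336 × 0.2132 = 0.711.

d_min ≈ 0.71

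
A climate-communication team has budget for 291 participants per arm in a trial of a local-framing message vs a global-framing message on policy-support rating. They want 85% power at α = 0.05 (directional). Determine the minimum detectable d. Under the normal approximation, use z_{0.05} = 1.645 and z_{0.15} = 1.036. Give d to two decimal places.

d_min ≈ 0.22

For two independent groups of n = 291 each: d_min = (z_{α} + z_β)·√(2/n).
z-sum = 1.645 + 1.036 = 2.681.
d_min = 2.681 × √(2/291) = 2.681 × 0.0829 = 0.222.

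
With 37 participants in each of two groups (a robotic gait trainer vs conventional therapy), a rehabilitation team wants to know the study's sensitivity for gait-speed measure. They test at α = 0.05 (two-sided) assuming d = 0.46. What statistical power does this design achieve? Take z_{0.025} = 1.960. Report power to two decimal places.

power ≈ 0.51

For two equal groups, power = Φ(d·√(n/2) − z_{α/2}).
d·√(n/2) = 0.46 × √(37/2) = 0.46 × 4.301 = 1.979.
z_β = 1.979 − 1.960 = 0.019.
Power = Φ(0.019) = 0.507.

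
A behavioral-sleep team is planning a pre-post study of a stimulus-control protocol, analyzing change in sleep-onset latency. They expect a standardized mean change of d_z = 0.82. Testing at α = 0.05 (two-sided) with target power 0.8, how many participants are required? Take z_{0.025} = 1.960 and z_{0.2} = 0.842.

For a paired (one-sample on differences) test: n = ((z_{α/2} + z_β) / d)².
z_{α/2} + z_β = 1.960 + 0.842 = 2.802.
n = (2.802 / 0.82)² = 3.417² = 11.68.
Round up.

n = 12 pairs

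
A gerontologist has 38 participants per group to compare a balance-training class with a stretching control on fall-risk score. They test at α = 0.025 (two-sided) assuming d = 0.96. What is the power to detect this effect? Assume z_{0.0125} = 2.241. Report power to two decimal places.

For two equal groups, power = Φ(d·√(n/2) − z_{α/2}).
d·√(n/2) = 0.96 × √(38/2) = 0.96 × 4.359 = 4.185.
z_β = 4.185 − 2.241 = 1.944.
Power = Φ(1.944) = 0.974.

power ≈ 0.97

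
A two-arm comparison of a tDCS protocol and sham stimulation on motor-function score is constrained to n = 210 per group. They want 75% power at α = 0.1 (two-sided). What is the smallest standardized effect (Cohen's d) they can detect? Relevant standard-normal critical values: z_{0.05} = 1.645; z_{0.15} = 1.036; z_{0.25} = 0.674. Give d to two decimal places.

For two independent groups of n = 210 each: d_min = (z_{α/2} + z_β)·√(2/n).
z-sum = 1.645 + 0.674 = 2.319.
d_min = 2.319 × √(2/210) = 2.319 × 0.0976 = 0.226.

d_min ≈ 0.23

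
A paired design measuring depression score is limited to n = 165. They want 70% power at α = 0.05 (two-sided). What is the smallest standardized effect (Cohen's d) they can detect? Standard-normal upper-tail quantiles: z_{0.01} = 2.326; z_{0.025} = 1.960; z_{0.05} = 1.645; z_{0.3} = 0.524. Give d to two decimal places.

d_min ≈ 0.19

For a single sample (or paired design) of n = 165: d_min = (z_{α/2} + z_β)/√n.
z-sum = 1.960 + 0.524 = 2.484.
d_min = 2.484 / √165 = 2.484 / 12.845 = 0.193.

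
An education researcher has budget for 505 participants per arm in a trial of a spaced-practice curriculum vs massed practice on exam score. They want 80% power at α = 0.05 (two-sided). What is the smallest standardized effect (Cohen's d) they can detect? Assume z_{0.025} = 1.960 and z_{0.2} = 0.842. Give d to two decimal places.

d_min ≈ 0.18

For two independent groups of n = 505 each: d_min = (z_{α/2} + z_β)·√(2/n).
z-sum = 1.960 + 0.842 = 2.802.
d_min = 2.802 × √(2/505) = 2.802 × 0.0629 = 0.176.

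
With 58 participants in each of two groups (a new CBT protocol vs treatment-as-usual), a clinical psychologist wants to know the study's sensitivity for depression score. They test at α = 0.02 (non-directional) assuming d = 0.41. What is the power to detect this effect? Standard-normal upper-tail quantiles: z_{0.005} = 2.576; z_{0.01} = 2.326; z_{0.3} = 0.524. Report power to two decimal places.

power ≈ 0.45

For two equal groups, power = Φ(d·√(n/2) − z_{α/2}).
d·√(n/2) = 0.41 × √(58/2) = 0.41 × 5.385 = 2.208.
z_β = 2.208 − 2.326 = -0.118.
Power = Φ(-0.118) = 0.453.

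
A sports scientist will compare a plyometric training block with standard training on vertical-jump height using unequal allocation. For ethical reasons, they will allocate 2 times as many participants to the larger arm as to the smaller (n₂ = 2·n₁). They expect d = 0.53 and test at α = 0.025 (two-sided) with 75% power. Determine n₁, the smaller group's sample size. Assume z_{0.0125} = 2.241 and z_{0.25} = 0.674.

n₁ = 46

With allocation ratio k = n₂/n₁ = 2, Var(x̄₁−x̄₂) = σ²(1/n₁ + 1/(k·n₁)) = σ²·(k+1)/(k·n₁).
So n₁ = (1 + 1/k)·((z_{α/2} + z_β)/d)² = 1.500 × (2.915/0.53)².
n₁ = 1.500 × 30.25 = 45.4.
Round up: n₁ = 46, giving n₂ = 2 × 46 = 92.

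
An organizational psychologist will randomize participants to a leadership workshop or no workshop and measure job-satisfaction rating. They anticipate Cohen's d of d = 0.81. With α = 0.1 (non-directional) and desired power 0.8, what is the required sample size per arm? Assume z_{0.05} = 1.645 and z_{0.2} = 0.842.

n = 19 per group

For two independent groups with equal n: n = 2·((z_{α/2} + z_β) / d)².
z_{α/2} + z_β = 1.645 + 0.842 = 2.487.
n = 2 × (2.487 / 0.81)² = 2 × 3.070² = 2 × 9.43 = 18.9.
Round up to the next whole participant.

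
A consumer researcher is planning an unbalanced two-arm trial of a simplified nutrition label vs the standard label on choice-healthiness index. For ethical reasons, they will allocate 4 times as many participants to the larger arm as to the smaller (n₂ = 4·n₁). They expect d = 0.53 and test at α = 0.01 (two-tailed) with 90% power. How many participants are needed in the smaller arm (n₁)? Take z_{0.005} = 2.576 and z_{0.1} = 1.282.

n₁ = 67

With allocation ratio k = n₂/n₁ = 4, Var(x̄₁−x̄₂) = σ²(1/n₁ + 1/(k·n₁)) = σ²·(k+1)/(k·n₁).
So n₁ = (1 + 1/k)·((z_{α/2} + z_β)/d)² = 1.250 × (3.858/0.53)².
n₁ = 1.250 × 52.99 = 66.2.
Round up: n₁ = 67, giving n₂ = 4 × 67 = 268.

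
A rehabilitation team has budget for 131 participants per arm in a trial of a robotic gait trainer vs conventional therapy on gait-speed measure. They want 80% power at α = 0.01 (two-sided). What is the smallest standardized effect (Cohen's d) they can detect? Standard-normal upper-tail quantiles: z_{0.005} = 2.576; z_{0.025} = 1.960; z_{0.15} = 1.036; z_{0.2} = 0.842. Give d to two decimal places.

For two independent groups of n = 131 each: d_min = (z_{α/2} + z_β)·√(2/n).
z-sum = 2.576 + 0.842 = 3.418.
d_min = 3.418 × √(2/131) = 3.418 × 0.1236 = 0.422.

d_min ≈ 0.42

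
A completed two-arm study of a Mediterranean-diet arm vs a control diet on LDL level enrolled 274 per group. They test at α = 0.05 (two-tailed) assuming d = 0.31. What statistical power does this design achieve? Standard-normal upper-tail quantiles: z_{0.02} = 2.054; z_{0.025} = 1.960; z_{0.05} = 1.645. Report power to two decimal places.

For two equal groups, power = Φ(d·√(n/2) − z_{α/2}).
d·√(n/2) = 0.31 × √(274/2) = 0.31 × 11.705 = 3.628.
z_β = 3.628 − 1.960 = 1.668.
Power = Φ(1.668) = 0.952.

power ≈ 0.95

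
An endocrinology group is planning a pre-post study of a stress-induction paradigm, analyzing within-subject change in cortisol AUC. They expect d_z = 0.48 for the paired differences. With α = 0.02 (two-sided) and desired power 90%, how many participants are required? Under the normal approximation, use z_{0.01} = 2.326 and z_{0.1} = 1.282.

n = 57 pairs

For a paired (one-sample on differences) test: n = ((z_{α/2} + z_β) / d)².
z_{α/2} + z_β = 2.326 + 1.282 = 3.608.
n = (3.608 / 0.48)² = 7.517² = 56.50.
Round up.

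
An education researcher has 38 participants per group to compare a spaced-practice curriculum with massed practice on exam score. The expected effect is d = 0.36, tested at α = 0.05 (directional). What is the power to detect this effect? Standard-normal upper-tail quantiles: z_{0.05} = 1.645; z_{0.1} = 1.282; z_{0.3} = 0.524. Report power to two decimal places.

power ≈ 0.47

For two equal groups, power = Φ(d·√(n/2) − z_{α}).
d·√(n/2) = 0.36 × √(38/2) = 0.36 × 4.359 = 1.569.
z_β = 1.569 − 1.645 = -0.076.
Power = Φ(-0.076) = 0.470.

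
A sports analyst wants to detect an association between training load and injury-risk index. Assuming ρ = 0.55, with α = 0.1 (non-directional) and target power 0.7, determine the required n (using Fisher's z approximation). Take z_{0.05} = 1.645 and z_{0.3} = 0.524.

Fisher's z: C = ½·ln((1+r)/(1−r)) = ½·ln(3.4444) = 0.6184.
n = ((z_{α/2} + z_β)/C)² + 3.
(1.645 + 0.524) / 0.6184 = 2.169 / 0.6184 = 3.507.
n = 3.507² + 3 = 12.30 + 3 = 15.3.
Round up.

n = 16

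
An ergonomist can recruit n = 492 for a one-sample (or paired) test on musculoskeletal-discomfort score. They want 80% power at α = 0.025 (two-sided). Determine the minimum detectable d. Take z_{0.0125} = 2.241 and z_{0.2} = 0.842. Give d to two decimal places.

For a single sample (or paired design) of n = 492: d_min = (z_{α/2} + z_β)/√n.
z-sum = 2.241 + 0.842 = 3.083.
d_min = 3.083 / √492 = 3.083 / 22.181 = 0.139.

d_min ≈ 0.14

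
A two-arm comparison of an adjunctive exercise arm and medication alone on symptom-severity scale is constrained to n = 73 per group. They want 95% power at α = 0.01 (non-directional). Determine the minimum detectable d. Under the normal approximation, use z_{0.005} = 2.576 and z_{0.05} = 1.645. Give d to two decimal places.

For two independent groups of n = 73 each: d_min = (z_{α/2} + z_β)·√(2/n).
z-sum = 2.576 + 1.645 = 4.221.
d_min = 4.221 × √(2/73) = 4.221 × 0.1655 = 0.699.

d_min ≈ 0.70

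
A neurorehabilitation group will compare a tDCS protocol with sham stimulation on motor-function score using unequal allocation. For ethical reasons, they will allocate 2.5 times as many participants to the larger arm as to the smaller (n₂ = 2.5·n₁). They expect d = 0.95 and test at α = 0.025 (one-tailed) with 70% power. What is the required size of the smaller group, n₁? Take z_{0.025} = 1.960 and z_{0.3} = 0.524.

n₁ = 10

With allocation ratio k = n₂/n₁ = 2.5, Var(x̄₁−x̄₂) = σ²(1/n₁ + 1/(k·n₁)) = σ²·(k+1)/(k·n₁).
So n₁ = (1 + 1/k)·((z_{α} + z_β)/d)² = 1.400 × (2.484/0.95)².
n₁ = 1.400 × 6.84 = 9.6.
Round up: n₁ = 10, giving n₂ = 2.5 × 10 = 25.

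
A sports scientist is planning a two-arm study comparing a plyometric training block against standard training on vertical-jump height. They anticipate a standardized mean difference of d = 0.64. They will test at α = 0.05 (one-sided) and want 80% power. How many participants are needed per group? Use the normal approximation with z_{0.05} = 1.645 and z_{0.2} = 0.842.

n = 31 per group

For two independent groups with equal n: n = 2·((z_{α} + z_β) / d)².
z_{α} + z_β = 1.645 + 0.842 = 2.487.
n = 2 × (2.487 / 0.64)² = 2 × 3.886² = 2 × 15.10 = 30.2.
Round up to the next whole participant.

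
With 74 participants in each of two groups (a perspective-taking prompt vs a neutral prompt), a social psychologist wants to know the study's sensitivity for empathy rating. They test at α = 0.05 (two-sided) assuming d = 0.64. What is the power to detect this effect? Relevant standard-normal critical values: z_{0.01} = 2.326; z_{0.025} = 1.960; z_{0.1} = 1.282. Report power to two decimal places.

For two equal groups, power = Φ(d·√(n/2) − z_{α/2}).
d·√(n/2) = 0.64 × √(74/2) = 0.64 × 6.083 = 3.893.
z_β = 3.893 − 1.960 = 1.933.
Power = Φ(1.933) = 0.973.

power ≈ 0.97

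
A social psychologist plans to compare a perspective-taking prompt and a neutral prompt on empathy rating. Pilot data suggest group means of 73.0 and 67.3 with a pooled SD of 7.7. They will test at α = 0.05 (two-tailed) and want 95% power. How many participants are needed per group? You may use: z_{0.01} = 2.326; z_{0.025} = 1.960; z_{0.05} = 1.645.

n = 48 per group

Cohen's d = |M₁ − M₂| / SD_pooled = |73.0 − 67.3| / 7.7 = 5.7 / 7.7 = 0.740.
For two independent groups with equal n: n = 2·((z_{α/2} + z_β) / d)².
z_{α/2} + z_β = 1.960 + 1.645 = 3.605.
n = 2 × (3.605 / 0.740)² = 2 × 4.872² = 2 × 23.73 = 47.5.
Round up to the next whole participant.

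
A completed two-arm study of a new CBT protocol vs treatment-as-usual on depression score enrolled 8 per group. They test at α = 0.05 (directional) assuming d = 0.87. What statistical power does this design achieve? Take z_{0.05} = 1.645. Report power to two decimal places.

For two equal groups, power = Φ(d·√(n/2) − z_{α}).
d·√(n/2) = 0.87 × √(8/2) = 0.87 × 2.000 = 1.740.
z_β = 1.740 − 1.645 = 0.095.
Power = Φ(0.095) = 0.538.

power ≈ 0.54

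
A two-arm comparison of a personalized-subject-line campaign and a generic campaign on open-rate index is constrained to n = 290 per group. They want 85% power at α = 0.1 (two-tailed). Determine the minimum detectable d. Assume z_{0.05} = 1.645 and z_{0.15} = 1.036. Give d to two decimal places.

d_min ≈ 0.22

For two independent groups of n = 290 each: d_min = (z_{α/2} + z_β)·√(2/n).
z-sum = 1.645 + 1.036 = 2.681.
d_min = 2.681 × √(2/290) = 2.681 × 0.0830 = 0.223.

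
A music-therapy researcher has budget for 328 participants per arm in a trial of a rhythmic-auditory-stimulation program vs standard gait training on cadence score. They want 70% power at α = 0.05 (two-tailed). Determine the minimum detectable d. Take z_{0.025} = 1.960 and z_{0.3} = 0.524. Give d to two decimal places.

For two independent groups of n = 328 each: d_min = (z_{α/2} + z_β)·√(2/n).
z-sum = 1.960 + 0.524 = 2.484.
d_min = 2.484 × √(2/328) = 2.484 × 0.0781 = 0.194.

d_min ≈ 0.19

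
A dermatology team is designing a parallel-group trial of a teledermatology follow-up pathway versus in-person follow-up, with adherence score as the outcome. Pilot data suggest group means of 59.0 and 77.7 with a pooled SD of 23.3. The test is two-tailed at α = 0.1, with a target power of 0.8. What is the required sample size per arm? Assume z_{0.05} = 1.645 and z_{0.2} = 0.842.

Cohen's d = |M₁ − M₂| / SD_pooled = |59.0 − 77.7| / 23.3 = 18.7 / 23.3 = 0.803.
For two independent groups with equal n: n = 2·((z_{α/2} + z_β) / d)².
z_{α/2} + z_β = 1.645 + 0.842 = 2.487.
n = 2 × (2.487 / 0.803)² = 2 × 3.097² = 2 × 9.59 = 19.2.
Round up to the next whole participant.

n = 20 per group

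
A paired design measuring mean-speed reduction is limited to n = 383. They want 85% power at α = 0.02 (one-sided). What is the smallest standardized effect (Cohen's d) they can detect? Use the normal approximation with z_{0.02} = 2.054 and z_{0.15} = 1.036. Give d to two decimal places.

For a single sample (or paired design) of n = 383: d_min = (z_{α} + z_β)/√n.
z-sum = 2.054 + 1.036 = 3.090.
d_min = 3.090 / √383 = 3.090 / 19.570 = 0.158.

d_min ≈ 0.16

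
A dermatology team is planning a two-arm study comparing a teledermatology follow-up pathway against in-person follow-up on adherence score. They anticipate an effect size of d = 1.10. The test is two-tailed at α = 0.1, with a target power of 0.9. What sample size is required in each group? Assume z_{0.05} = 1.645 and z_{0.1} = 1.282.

n = 15 per group

For two independent groups with equal n: n = 2·((z_{α/2} + z_β) / d)².
z_{α/2} + z_β = 1.645 + 1.282 = 2.927.
n = 2 × (2.927 / 1.10)² = 2 × 2.661² = 2 × 7.08 = 14.2.
Round up to the next whole participant.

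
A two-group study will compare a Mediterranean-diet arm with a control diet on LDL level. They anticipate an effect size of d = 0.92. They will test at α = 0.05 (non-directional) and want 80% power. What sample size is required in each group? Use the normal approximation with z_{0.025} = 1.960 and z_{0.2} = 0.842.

For two independent groups with equal n: n = 2·((z_{α/2} + z_β) / d)².
z_{α/2} + z_β = 1.960 + 0.842 = 2.802.
n = 2 × (2.802 / 0.92)² = 2 × 3.046² = 2 × 9.28 = 18.6.
Round up to the next whole participant.

n = 19 per group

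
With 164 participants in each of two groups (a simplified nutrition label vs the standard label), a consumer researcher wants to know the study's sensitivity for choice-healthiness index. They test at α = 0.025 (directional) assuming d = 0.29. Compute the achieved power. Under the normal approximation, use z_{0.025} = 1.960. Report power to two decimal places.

power ≈ 0.75

For two equal groups, power = Φ(d·√(n/2) − z_{α}).
d·√(n/2) = 0.29 × √(164/2) = 0.29 × 9.055 = 2.626.
z_β = 2.626 − 1.960 = 0.666.
Power = Φ(0.666) = 0.747.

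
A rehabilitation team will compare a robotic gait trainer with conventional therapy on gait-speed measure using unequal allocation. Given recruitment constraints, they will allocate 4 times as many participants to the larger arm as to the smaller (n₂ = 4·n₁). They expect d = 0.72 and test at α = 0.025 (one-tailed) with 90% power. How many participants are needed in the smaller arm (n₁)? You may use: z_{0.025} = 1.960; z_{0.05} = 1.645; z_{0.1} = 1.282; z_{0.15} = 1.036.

n₁ = 26

With allocation ratio k = n₂/n₁ = 4, Var(x̄₁−x̄₂) = σ²(1/n₁ + 1/(k·n₁)) = σ²·(k+1)/(k·n₁).
So n₁ = (1 + 1/k)·((z_{α} + z_β)/d)² = 1.250 × (3.242/0.72)².
n₁ = 1.250 × 20.28 = 25.3.
Round up: n₁ = 26, giving n₂ = 4 × 26 = 104.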